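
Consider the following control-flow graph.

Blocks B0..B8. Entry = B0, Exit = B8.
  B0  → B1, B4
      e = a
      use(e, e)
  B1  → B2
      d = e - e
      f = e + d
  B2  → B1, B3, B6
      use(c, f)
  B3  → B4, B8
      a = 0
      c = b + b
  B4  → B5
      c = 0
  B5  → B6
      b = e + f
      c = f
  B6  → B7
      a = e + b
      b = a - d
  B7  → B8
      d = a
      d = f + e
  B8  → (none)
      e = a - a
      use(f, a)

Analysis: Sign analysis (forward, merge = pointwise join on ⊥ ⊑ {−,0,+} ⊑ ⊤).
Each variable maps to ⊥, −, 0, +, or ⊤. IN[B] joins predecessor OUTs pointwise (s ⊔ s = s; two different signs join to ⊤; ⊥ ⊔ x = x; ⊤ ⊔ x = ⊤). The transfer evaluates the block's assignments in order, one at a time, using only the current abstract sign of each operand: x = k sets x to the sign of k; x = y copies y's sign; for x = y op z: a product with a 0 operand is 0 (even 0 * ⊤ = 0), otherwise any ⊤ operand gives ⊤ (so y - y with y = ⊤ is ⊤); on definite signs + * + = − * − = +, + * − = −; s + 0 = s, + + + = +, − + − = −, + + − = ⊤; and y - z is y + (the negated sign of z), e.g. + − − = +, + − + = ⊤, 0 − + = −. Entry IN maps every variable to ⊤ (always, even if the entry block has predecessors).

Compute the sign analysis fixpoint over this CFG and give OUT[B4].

Answer: {a: ⊤, b: ⊤, c: 0, d: ⊤, e: ⊤, f: ⊤}

Working:
Per-block solution:
  B0: | IN=(all ⊤) | OUT=(all ⊤)
  B1: | IN=(all ⊤) | OUT=(all ⊤)
  B2: | IN=(all ⊤) | OUT=(all ⊤)
  B3: | IN=(all ⊤) | OUT={a:0; rest ⊤}
  B4: | IN=(all ⊤) | OUT={c:0; rest ⊤}
  B5: | IN={c:0; rest ⊤} | OUT=(all ⊤)
  B6: | IN=(all ⊤) | OUT=(all ⊤)
  B7: | IN=(all ⊤) | OUT=(all ⊤)
  B8: | IN=(all ⊤) | OUT=(all ⊤)

Merge at B4: IN[B4] = OUT[B0] ⊔ OUT[B3] = {a: ⊤, b: ⊤, c: ⊤, d: ⊤, e: ⊤, f: ⊤}
Applying B4's transfer function to that IN value gives OUT[B4] (row B4 above).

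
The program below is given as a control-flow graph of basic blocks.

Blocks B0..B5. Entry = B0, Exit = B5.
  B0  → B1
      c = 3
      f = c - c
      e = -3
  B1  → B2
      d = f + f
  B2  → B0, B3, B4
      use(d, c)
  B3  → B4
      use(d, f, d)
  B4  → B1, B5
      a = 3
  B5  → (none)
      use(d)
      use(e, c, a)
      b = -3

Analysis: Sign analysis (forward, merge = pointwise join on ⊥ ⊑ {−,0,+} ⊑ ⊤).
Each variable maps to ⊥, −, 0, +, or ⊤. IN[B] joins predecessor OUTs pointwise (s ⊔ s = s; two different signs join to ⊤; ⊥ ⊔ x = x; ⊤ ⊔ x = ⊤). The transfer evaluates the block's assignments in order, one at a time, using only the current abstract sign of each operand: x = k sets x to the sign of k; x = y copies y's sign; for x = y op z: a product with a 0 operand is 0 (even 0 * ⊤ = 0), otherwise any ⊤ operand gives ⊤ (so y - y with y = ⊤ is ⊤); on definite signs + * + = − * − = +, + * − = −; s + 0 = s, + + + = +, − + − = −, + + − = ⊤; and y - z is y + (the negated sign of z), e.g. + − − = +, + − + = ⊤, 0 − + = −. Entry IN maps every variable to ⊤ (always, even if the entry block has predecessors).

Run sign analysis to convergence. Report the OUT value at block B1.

Per-block solution:
  B0:  IN=(all ⊤)  OUT={c:+, e:-; rest ⊤}
  B1:  IN={c:+, e:-; rest ⊤}  OUT={c:+, e:-; rest ⊤}
  B2:  IN={c:+, e:-; rest ⊤}  OUT={c:+, e:-; rest ⊤}
  B3:  IN={c:+, e:-; rest ⊤}  OUT={c:+, e:-; rest ⊤}
  B4:  IN={c:+, e:-; rest ⊤}  OUT={a:+, c:+, e:-; rest ⊤}
  B5:  IN={a:+, c:+, e:-; rest ⊤}  OUT={a:+, b:-, c:+, e:-; rest ⊤}

Merge at B1: IN[B1] = OUT[B0] ⊔ OUT[B4] = {a: ⊤, b: ⊤, c: +, d: ⊤, e: -, f: ⊤}
Applying B1's transfer function to that IN value gives OUT[B1] (row B1 above).

Answer: {a: ⊤, b: ⊤, c: +, d: ⊤, e: -, f: ⊤}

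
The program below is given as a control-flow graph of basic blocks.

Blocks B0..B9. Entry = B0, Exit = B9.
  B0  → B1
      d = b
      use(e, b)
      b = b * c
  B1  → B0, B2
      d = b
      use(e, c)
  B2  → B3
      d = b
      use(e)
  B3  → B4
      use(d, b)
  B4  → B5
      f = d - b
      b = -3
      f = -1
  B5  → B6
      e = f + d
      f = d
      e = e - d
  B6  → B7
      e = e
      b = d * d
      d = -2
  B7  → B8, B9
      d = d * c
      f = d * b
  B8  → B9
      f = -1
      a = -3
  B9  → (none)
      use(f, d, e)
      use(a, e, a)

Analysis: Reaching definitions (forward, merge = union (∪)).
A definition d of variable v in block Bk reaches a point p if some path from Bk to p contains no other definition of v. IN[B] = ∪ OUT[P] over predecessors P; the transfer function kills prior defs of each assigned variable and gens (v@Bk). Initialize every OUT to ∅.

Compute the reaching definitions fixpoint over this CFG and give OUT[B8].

Fixpoint table:
  B0:  IN={b@B0, d@B1}  OUT={b@B0, d@B0}
  B1:  IN={b@B0, d@B0}  OUT={b@B0, d@B1}
  B2:  IN={b@B0, d@B1}  OUT={b@B0, d@B2}
  B3:  IN={b@B0, d@B2}  OUT={b@B0, d@B2}
  B4:  IN={b@B0, d@B2}  OUT={b@B4, d@B2, f@B4}
  B5:  IN={b@B4, d@B2, f@B4}  OUT={b@B4, d@B2, e@B5, f@B5}
  B6:  IN={b@B4, d@B2, e@B5, f@B5}  OUT={b@B6, d@B6, e@B6, f@B5}
  B7:  IN={b@B6, d@B6, e@B6, f@B5}  OUT={b@B6, d@B7, e@B6, f@B7}
  B8:  IN={b@B6, d@B7, e@B6, f@B7}  OUT={a@B8, b@B6, d@B7, e@B6, f@B8}
  B9:  IN={a@B8, b@B6, d@B7, e@B6, f@B7, f@B8}  OUT={a@B8, b@B6, d@B7, e@B6, f@B7, f@B8}

Merge at B8: IN[B8] = OUT[B7] = {b@B6, d@B7, e@B6, f@B7}
Applying B8's transfer function to that IN value gives OUT[B8] (row B8 above).

Answer: {a@B8, b@B6, d@B7, e@B6, f@B8}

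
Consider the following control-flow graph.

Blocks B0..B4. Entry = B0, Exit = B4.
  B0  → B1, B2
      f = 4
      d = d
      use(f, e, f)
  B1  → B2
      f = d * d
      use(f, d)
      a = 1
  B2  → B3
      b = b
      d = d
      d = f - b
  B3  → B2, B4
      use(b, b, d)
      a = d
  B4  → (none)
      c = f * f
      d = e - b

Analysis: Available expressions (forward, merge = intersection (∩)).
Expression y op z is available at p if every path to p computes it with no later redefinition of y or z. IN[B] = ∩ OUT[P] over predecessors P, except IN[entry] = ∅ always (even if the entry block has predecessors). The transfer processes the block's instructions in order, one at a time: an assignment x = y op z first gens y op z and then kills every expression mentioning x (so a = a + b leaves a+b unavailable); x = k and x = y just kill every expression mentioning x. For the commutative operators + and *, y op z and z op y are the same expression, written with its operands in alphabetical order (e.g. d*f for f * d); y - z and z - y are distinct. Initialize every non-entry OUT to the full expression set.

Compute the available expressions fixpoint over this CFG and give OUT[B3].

Answer: {f-b}

Working:
Fixpoint table:
  B0:   IN={}   OUT={}
  B1:   IN={}   OUT={d*d}
  B2:   IN={}   OUT={f-b}
  B3:   IN={f-b}   OUT={f-b}
  B4:   IN={f-b}   OUT={e-b, f*f, f-b}

Merge at B3: IN[B3] = OUT[B2] = {f-b}
Applying B3's transfer function to that IN value gives OUT[B3] (row B3 above).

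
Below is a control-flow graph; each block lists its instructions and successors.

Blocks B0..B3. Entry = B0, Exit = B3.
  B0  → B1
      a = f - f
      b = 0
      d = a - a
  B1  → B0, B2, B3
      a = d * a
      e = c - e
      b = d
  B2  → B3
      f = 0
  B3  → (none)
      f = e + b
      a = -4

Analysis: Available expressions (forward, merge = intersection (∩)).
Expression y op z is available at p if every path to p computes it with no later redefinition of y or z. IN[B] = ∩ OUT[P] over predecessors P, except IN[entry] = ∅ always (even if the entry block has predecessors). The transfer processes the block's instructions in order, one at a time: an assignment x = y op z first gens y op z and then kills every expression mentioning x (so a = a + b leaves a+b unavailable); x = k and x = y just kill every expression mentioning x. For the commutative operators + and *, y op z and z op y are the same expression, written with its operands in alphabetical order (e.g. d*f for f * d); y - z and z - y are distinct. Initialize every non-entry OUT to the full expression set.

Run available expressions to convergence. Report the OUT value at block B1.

Converged values:
  B0:   IN={}   OUT={a-a, f-f}
  B1:   IN={a-a, f-f}   OUT={f-f}
  B2:   IN={f-f}   OUT={}
  B3:   IN={}   OUT={b+e}

Merge at B1: IN[B1] = OUT[B0] = {a-a, f-f}
Applying B1's transfer function to that IN value gives OUT[B1] (row B1 above).

Answer: {f-f}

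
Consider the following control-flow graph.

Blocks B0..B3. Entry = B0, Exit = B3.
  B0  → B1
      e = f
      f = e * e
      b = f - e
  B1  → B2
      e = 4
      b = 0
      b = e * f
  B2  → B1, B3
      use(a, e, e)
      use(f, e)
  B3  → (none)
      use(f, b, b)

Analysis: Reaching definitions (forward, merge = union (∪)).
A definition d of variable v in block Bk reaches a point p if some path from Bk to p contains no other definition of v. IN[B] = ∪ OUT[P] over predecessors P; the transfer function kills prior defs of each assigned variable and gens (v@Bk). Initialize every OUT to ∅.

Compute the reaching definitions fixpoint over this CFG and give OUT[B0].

Answer: {b@B0, e@B0, f@B0}

Trace:
Converged values:
  B0:   IN={}   OUT={b@B0, e@B0, f@B0}
  B1:   IN={b@B0, b@B1, e@B0, e@B1, f@B0}   OUT={b@B1, e@B1, f@B0}
  B2:   IN={b@B1, e@B1, f@B0}   OUT={b@B1, e@B1, f@B0}
  B3:   IN={b@B1, e@B1, f@B0}   OUT={b@B1, e@B1, f@B0}

B0 is the boundary node: IN[B0] = {}
Applying B0's transfer function to that IN value gives OUT[B0] (row B0 above).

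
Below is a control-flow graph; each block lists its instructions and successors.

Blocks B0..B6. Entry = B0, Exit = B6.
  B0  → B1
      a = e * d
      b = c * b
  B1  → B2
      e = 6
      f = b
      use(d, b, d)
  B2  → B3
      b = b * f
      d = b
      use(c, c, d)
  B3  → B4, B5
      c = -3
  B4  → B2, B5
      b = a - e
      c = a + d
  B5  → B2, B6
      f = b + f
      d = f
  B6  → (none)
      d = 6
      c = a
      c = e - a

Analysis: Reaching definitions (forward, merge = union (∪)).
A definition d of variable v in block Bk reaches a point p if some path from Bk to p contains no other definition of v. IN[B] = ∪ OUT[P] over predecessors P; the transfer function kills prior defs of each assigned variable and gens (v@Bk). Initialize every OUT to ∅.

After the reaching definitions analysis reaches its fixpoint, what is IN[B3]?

Converged values:
  B0:  IN={}  OUT={a@B0, b@B0}
  B1:  IN={a@B0, b@B0}  OUT={a@B0, b@B0, e@B1, f@B1}
  B2:  IN={a@B0, b@B0, b@B2, b@B4, c@B3, c@B4, d@B2, d@B5, e@B1, f@B1, f@B5}  OUT={a@B0, b@B2, c@B3, c@B4, d@B2, e@B1, f@B1, f@B5}
  B3:  IN={a@B0, b@B2, c@B3, c@B4, d@B2, e@B1, f@B1, f@B5}  OUT={a@B0, b@B2, c@B3, d@B2, e@B1, f@B1, f@B5}
  B4:  IN={a@B0, b@B2, c@B3, d@B2, e@B1, f@B1, f@B5}  OUT={a@B0, b@B4, c@B4, d@B2, e@B1, f@B1, f@B5}
  B5:  IN={a@B0, b@B2, b@B4, c@B3, c@B4, d@B2, e@B1, f@B1, f@B5}  OUT={a@B0, b@B2, b@B4, c@B3, c@B4, d@B5, e@B1, f@B5}
  B6:  IN={a@B0, b@B2, b@B4, c@B3, c@B4, d@B5, e@B1, f@B5}  OUT={a@B0, b@B2, b@B4, c@B6, d@B6, e@B1, f@B5}

Merge at B3: IN[B3] = OUT[B2] = {a@B0, b@B2, c@B3, c@B4, d@B2, e@B1, f@B1, f@B5}

Answer: {a@B0, b@B2, c@B3, c@B4, d@B2, e@B1, f@B1, f@B5}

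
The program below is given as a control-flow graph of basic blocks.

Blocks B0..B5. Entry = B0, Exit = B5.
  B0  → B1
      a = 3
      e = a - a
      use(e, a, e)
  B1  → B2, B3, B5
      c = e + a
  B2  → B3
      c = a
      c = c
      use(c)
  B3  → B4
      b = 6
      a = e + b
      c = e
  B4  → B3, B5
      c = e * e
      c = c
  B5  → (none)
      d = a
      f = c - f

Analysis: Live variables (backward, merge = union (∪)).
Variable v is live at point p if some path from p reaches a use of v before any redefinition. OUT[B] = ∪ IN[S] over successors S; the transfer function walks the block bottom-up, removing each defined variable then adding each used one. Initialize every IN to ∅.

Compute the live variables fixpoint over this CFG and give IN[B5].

Answer: {a, c, f}

Working:
Converged values:
  B0:   IN={f}   OUT={a, e, f}
  B1:   IN={a, e, f}   OUT={a, c, e, f}
  B2:   IN={a, e, f}   OUT={e, f}
  B3:   IN={e, f}   OUT={a, e, f}
  B4:   IN={a, e, f}   OUT={a, c, e, f}
  B5:   IN={a, c, f}   OUT={}

B5 is the boundary node: OUT[B5] = {}
Applying B5's transfer function to that OUT value gives IN[B5] (row B5 above).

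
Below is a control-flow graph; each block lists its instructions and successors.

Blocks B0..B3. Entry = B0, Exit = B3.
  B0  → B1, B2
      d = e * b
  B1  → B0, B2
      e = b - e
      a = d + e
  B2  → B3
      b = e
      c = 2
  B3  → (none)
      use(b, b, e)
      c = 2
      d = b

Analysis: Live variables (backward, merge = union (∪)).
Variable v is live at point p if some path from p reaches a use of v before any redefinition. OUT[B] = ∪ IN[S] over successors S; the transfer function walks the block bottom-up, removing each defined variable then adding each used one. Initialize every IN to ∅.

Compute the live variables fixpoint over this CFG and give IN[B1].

Answer: {b, d, e}

Working:
Converged values:
  B0:  IN={b, e}  OUT={b, d, e}
  B1:  IN={b, d, e}  OUT={b, e}
  B2:  IN={e}  OUT={b, e}
  B3:  IN={b, e}  OUT={}

Merge at B1: OUT[B1] = IN[B0] ⊔ IN[B2] = {b, e}
Applying B1's transfer function to that OUT value gives IN[B1] (row B1 above).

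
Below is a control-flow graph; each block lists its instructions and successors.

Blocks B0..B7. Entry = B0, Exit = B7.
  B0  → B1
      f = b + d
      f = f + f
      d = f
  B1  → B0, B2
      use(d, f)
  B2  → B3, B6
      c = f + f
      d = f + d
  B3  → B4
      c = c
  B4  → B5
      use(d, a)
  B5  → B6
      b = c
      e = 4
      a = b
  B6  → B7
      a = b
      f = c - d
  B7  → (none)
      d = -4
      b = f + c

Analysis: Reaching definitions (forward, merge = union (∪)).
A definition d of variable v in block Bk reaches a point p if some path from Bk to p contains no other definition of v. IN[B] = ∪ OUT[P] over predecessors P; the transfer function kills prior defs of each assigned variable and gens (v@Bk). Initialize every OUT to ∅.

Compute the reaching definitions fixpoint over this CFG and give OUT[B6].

Answer: {a@B6, b@B5, c@B2, c@B3, d@B2, e@B5, f@B6}

Working:
Per-block solution:
  B0:   IN={d@B0, f@B0}   OUT={d@B0, f@B0}
  B1:   IN={d@B0, f@B0}   OUT={d@B0, f@B0}
  B2:   IN={d@B0, f@B0}   OUT={c@B2, d@B2, f@B0}
  B3:   IN={c@B2, d@B2, f@B0}   OUT={c@B3, d@B2, f@B0}
  B4:   IN={c@B3, d@B2, f@B0}   OUT={c@B3, d@B2, f@B0}
  B5:   IN={c@B3, d@B2, f@B0}   OUT={a@B5, b@B5, c@B3, d@B2, e@B5, f@B0}
  B6:   IN={a@B5, b@B5, c@B2, c@B3, d@B2, e@B5, f@B0}   OUT={a@B6, b@B5, c@B2, c@B3, d@B2, e@B5, f@B6}
  B7:   IN={a@B6, b@B5, c@B2, c@B3, d@B2, e@B5, f@B6}   OUT={a@B6, b@B7, c@B2, c@B3, d@B7, e@B5, f@B6}

Merge at B6: IN[B6] = OUT[B2] ⊔ OUT[B5] = {a@B5, b@B5, c@B2, c@B3, d@B2, e@B5, f@B0}
Applying B6's transfer function to that IN value gives OUT[B6] (row B6 above).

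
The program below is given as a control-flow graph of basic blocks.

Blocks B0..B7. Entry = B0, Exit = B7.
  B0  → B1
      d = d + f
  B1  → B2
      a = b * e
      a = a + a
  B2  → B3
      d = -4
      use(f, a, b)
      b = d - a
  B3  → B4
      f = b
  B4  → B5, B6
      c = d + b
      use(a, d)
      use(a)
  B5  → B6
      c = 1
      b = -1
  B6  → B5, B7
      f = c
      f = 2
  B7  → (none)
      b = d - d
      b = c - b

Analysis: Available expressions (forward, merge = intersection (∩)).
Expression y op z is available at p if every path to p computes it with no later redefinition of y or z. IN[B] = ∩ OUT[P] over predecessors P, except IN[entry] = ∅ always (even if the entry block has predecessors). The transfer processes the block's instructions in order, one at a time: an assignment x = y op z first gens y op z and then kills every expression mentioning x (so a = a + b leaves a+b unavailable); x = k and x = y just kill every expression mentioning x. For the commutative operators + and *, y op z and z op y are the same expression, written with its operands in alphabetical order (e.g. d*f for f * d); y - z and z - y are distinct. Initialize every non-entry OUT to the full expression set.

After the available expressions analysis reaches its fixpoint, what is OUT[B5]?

Converged values:
  B0:   IN={}   OUT={}
  B1:   IN={}   OUT={b*e}
  B2:   IN={b*e}   OUT={d-a}
  B3:   IN={d-a}   OUT={d-a}
  B4:   IN={d-a}   OUT={b+d, d-a}
  B5:   IN={d-a}   OUT={d-a}
  B6:   IN={d-a}   OUT={d-a}
  B7:   IN={d-a}   OUT={d-a, d-d}

Merge at B5: IN[B5] = OUT[B4] ∩ OUT[B6] = {d-a}
Applying B5's transfer function to that IN value gives OUT[B5] (row B5 above).

Answer: {d-a}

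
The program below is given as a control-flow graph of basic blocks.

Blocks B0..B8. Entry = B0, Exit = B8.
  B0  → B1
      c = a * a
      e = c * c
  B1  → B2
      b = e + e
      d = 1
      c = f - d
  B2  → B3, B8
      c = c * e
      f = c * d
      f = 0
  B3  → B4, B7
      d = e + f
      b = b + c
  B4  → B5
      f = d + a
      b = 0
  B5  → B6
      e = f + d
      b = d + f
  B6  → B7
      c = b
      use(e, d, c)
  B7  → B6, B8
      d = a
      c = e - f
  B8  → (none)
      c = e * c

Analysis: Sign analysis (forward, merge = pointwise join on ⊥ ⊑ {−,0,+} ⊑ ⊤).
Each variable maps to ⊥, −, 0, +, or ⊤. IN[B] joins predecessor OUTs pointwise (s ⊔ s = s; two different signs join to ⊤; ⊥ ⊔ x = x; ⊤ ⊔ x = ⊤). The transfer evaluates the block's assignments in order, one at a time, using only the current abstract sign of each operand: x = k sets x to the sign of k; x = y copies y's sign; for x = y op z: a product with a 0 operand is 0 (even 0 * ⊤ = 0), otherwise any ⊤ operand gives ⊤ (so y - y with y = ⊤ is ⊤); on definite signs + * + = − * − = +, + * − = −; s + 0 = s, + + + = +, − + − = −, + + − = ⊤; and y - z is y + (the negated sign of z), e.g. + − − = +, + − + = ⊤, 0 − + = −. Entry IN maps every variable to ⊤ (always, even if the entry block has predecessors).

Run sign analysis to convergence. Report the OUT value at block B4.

Answer: {a: ⊤, b: 0, c: ⊤, d: ⊤, e: ⊤, f: ⊤}

Trace:
Fixpoint table:
  B0: | IN=(all ⊤) | OUT=(all ⊤)
  B1: | IN=(all ⊤) | OUT={d:+; rest ⊤}
  B2: | IN={d:+; rest ⊤} | OUT={d:+, f:0; rest ⊤}
  B3: | IN={d:+, f:0; rest ⊤} | OUT={f:0; rest ⊤}
  B4: | IN={f:0; rest ⊤} | OUT={b:0; rest ⊤}
  B5: | IN={b:0; rest ⊤} | OUT=(all ⊤)
  B6: | IN=(all ⊤) | OUT=(all ⊤)
  B7: | IN=(all ⊤) | OUT=(all ⊤)
  B8: | IN=(all ⊤) | OUT=(all ⊤)

Merge at B4: IN[B4] = OUT[B3] = {a: ⊤, b: ⊤, c: ⊤, d: ⊤, e: ⊤, f: 0}
Applying B4's transfer function to that IN value gives OUT[B4] (row B4 above).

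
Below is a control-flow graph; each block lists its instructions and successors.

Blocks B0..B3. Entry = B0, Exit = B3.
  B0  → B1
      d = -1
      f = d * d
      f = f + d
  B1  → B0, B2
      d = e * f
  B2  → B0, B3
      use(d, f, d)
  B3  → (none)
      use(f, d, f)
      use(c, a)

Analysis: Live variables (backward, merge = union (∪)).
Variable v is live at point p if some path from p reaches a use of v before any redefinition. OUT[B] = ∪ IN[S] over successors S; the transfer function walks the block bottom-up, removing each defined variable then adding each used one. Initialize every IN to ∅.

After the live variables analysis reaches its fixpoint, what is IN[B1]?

Fixpoint table:
  B0:   IN={a, c, e}   OUT={a, c, e, f}
  B1:   IN={a, c, e, f}   OUT={a, c, d, e, f}
  B2:   IN={a, c, d, e, f}   OUT={a, c, d, e, f}
  B3:   IN={a, c, d, f}   OUT={}

Merge at B1: OUT[B1] = IN[B0] ⊔ IN[B2] = {a, c, d, e, f}
Applying B1's transfer function to that OUT value gives IN[B1] (row B1 above).

Answer: {a, c, e, f}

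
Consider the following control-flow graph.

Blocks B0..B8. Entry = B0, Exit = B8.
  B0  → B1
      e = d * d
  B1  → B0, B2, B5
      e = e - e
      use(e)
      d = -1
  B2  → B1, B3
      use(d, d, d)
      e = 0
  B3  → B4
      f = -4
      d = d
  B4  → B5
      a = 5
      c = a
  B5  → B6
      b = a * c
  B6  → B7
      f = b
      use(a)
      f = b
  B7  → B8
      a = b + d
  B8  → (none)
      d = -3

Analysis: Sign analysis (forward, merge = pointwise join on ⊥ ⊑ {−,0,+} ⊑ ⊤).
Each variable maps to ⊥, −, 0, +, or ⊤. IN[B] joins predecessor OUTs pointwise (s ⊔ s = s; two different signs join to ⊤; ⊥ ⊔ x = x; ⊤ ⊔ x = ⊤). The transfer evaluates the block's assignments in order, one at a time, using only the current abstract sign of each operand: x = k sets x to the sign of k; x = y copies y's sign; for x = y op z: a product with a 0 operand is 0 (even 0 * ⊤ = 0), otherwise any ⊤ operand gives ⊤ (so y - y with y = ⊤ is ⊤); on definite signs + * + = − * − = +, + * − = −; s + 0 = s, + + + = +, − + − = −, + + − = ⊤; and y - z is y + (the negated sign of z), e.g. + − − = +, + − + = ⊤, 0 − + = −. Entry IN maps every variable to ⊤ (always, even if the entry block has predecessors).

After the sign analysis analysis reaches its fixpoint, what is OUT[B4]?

Per-block solution:
  B0:  IN=(all ⊤)  OUT=(all ⊤)
  B1:  IN=(all ⊤)  OUT={d:-; rest ⊤}
  B2:  IN={d:-; rest ⊤}  OUT={d:-, e:0; rest ⊤}
  B3:  IN={d:-, e:0; rest ⊤}  OUT={d:-, e:0, f:-; rest ⊤}
  B4:  IN={d:-, e:0, f:-; rest ⊤}  OUT={a:+, c:+, d:-, e:0, f:-; rest ⊤}
  B5:  IN={d:-; rest ⊤}  OUT={d:-; rest ⊤}
  B6:  IN={d:-; rest ⊤}  OUT={d:-; rest ⊤}
  B7:  IN={d:-; rest ⊤}  OUT={d:-; rest ⊤}
  B8:  IN={d:-; rest ⊤}  OUT={d:-; rest ⊤}

Merge at B4: IN[B4] = OUT[B3] = {a: ⊤, b: ⊤, c: ⊤, d: -, e: 0, f: -}
Applying B4's transfer function to that IN value gives OUT[B4] (row B4 above).

Answer: {a: +, b: ⊤, c: +, d: -, e: 0, f: -}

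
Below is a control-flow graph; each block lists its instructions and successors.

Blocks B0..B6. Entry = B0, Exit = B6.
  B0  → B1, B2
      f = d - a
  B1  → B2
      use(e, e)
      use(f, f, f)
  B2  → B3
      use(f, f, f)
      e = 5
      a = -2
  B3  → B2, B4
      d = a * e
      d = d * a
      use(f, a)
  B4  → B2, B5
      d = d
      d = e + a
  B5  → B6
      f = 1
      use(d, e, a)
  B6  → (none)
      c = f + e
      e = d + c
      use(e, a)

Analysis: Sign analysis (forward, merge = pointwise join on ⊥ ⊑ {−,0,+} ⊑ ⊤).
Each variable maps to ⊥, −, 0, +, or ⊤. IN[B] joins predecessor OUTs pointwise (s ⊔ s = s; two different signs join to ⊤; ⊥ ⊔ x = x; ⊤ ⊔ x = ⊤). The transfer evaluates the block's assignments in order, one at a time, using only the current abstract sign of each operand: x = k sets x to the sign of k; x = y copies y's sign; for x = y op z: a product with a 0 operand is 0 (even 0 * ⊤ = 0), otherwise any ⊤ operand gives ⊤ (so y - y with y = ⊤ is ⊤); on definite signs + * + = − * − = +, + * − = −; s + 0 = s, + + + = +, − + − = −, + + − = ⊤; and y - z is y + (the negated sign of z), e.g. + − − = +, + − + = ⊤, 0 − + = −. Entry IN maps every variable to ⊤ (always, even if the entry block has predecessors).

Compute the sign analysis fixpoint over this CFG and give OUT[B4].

Converged values:
  B0:  IN=(all ⊤)  OUT=(all ⊤)
  B1:  IN=(all ⊤)  OUT=(all ⊤)
  B2:  IN=(all ⊤)  OUT={a:-, e:+; rest ⊤}
  B3:  IN={a:-, e:+; rest ⊤}  OUT={a:-, d:+, e:+; rest ⊤}
  B4:  IN={a:-, d:+, e:+; rest ⊤}  OUT={a:-, e:+; rest ⊤}
  B5:  IN={a:-, e:+; rest ⊤}  OUT={a:-, e:+, f:+; rest ⊤}
  B6:  IN={a:-, e:+, f:+; rest ⊤}  OUT={a:-, c:+, f:+; rest ⊤}

Merge at B4: IN[B4] = OUT[B3] = {a: -, b: ⊤, c: ⊤, d: +, e: +, f: ⊤}
Applying B4's transfer function to that IN value gives OUT[B4] (row B4 above).

Answer: {a: -, b: ⊤, c: ⊤, d: ⊤, e: +, f: ⊤}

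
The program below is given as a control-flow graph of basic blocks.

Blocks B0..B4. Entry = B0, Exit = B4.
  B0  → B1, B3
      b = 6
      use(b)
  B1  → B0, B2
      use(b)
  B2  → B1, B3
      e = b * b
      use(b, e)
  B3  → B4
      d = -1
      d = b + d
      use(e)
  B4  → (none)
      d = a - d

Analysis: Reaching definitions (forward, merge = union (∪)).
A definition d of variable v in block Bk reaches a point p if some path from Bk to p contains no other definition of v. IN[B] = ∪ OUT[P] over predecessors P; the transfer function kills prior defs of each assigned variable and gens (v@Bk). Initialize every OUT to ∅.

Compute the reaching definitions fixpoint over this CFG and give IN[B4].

Answer: {b@B0, d@B3, e@B2}

Working:
Fixpoint table:
  B0:   IN={b@B0, e@B2}   OUT={b@B0, e@B2}
  B1:   IN={b@B0, e@B2}   OUT={b@B0, e@B2}
  B2:   IN={b@B0, e@B2}   OUT={b@B0, e@B2}
  B3:   IN={b@B0, e@B2}   OUT={b@B0, d@B3, e@B2}
  B4:   IN={b@B0, d@B3, e@B2}   OUT={b@B0, d@B4, e@B2}

Merge at B4: IN[B4] = OUT[B3] = {b@B0, d@B3, e@B2}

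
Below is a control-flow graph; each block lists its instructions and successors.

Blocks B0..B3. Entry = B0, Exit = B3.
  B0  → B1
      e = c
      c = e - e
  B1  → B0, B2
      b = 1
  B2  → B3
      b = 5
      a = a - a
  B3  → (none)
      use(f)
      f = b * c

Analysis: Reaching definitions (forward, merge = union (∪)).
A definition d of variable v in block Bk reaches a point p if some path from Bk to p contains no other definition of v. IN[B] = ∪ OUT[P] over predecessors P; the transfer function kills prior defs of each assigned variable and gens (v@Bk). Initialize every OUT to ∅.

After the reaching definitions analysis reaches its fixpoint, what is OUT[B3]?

Answer: {a@B2, b@B2, c@B0, e@B0, f@B3}

Working:
Per-block solution:
  B0: | IN={b@B1, c@B0, e@B0} | OUT={b@B1, c@B0, e@B0}
  B1: | IN={b@B1, c@B0, e@B0} | OUT={b@B1, c@B0, e@B0}
  B2: | IN={b@B1, c@B0, e@B0} | OUT={a@B2, b@B2, c@B0, e@B0}
  B3: | IN={a@B2, b@B2, c@B0, e@B0} | OUT={a@B2, b@B2, c@B0, e@B0, f@B3}

Merge at B3: IN[B3] = OUT[B2] = {a@B2, b@B2, c@B0, e@B0}
Applying B3's transfer function to that IN value gives OUT[B3] (row B3 above).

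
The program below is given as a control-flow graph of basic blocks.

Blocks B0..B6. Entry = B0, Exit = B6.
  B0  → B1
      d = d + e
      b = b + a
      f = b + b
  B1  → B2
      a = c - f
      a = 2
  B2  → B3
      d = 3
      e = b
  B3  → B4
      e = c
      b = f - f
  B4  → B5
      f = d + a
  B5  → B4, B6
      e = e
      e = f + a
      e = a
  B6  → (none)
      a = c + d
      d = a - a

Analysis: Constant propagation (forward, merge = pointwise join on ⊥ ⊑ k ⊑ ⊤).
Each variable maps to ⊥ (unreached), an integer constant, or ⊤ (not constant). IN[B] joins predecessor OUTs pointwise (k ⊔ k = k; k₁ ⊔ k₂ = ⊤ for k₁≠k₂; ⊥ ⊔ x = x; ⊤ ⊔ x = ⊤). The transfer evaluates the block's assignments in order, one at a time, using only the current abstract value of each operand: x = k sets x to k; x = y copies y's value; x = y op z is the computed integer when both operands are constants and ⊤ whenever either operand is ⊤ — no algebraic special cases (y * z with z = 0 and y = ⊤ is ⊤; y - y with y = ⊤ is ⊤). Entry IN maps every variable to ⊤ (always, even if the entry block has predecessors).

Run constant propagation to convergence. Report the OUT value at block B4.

Fixpoint table:
  B0:  IN=(all ⊤)  OUT=(all ⊤)
  B1:  IN=(all ⊤)  OUT={a:2; rest ⊤}
  B2:  IN={a:2; rest ⊤}  OUT={a:2, d:3; rest ⊤}
  B3:  IN={a:2, d:3; rest ⊤}  OUT={a:2, d:3; rest ⊤}
  B4:  IN={a:2, d:3; rest ⊤}  OUT={a:2, d:3, f:5; rest ⊤}
  B5:  IN={a:2, d:3, f:5; rest ⊤}  OUT={a:2, d:3, e:2, f:5; rest ⊤}
  B6:  IN={a:2, d:3, e:2, f:5; rest ⊤}  OUT={e:2, f:5; rest ⊤}

Merge at B4: IN[B4] = OUT[B3] ⊔ OUT[B5] = {a: 2, b: ⊤, c: ⊤, d: 3, e: ⊤, f: ⊤}
Applying B4's transfer function to that IN value gives OUT[B4] (row B4 above).

Answer: {a: 2, b: ⊤, c: ⊤, d: 3, e: ⊤, f: 5}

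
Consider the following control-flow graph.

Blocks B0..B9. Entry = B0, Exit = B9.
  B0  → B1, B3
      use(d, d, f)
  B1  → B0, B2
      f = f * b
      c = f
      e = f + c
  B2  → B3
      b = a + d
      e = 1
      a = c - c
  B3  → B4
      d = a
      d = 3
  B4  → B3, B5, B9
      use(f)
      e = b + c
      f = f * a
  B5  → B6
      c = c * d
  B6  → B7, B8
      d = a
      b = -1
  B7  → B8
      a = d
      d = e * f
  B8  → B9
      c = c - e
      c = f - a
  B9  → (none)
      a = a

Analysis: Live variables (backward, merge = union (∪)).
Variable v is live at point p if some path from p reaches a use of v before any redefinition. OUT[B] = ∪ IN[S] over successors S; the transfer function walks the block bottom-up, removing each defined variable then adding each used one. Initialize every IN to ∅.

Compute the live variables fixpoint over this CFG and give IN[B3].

Answer: {a, b, c, f}

Derivation:
Converged values:
  B0: | IN={a, b, c, d, f} | OUT={a, b, c, d, f}
  B1: | IN={a, b, d, f} | OUT={a, b, c, d, f}
  B2: | IN={a, c, d, f} | OUT={a, b, c, f}
  B3: | IN={a, b, c, f} | OUT={a, b, c, d, f}
  B4: | IN={a, b, c, d, f} | OUT={a, b, c, d, e, f}
  B5: | IN={a, c, d, e, f} | OUT={a, c, e, f}
  B6: | IN={a, c, e, f} | OUT={a, c, d, e, f}
  B7: | IN={c, d, e, f} | OUT={a, c, e, f}
  B8: | IN={a, c, e, f} | OUT={a}
  B9: | IN={a} | OUT={}

Merge at B3: OUT[B3] = IN[B4] = {a, b, c, d, f}
Applying B3's transfer function to that OUT value gives IN[B3] (row B3 above).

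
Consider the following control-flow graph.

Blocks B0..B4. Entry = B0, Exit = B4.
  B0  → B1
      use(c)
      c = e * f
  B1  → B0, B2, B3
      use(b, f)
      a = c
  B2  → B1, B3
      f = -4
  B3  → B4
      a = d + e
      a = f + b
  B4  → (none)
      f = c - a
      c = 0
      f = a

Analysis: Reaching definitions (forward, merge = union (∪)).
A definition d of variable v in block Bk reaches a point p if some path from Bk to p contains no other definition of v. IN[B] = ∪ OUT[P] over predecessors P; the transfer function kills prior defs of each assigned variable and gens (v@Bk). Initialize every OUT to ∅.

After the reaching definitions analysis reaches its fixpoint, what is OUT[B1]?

Answer: {a@B1, c@B0, f@B2}

Working:
Per-block solution:
  B0: | IN={a@B1, c@B0, f@B2} | OUT={a@B1, c@B0, f@B2}
  B1: | IN={a@B1, c@B0, f@B2} | OUT={a@B1, c@B0, f@B2}
  B2: | IN={a@B1, c@B0, f@B2} | OUT={a@B1, c@B0, f@B2}
  B3: | IN={a@B1, c@B0, f@B2} | OUT={a@B3, c@B0, f@B2}
  B4: | IN={a@B3, c@B0, f@B2} | OUT={a@B3, c@B4, f@B4}

Merge at B1: IN[B1] = OUT[B0] ⊔ OUT[B2] = {a@B1, c@B0, f@B2}
Applying B1's transfer function to that IN value gives OUT[B1] (row B1 above).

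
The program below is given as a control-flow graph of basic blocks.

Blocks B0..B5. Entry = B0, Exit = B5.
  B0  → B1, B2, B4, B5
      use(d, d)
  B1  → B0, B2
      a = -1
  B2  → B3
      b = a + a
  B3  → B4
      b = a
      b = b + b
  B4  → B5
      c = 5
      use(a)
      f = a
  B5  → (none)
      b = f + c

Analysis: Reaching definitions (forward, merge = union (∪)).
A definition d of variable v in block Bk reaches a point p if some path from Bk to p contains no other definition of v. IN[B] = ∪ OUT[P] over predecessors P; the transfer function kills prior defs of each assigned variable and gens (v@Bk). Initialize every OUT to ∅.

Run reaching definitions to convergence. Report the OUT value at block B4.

Answer: {a@B1, b@B3, c@B4, f@B4}

Trace:
Per-block solution:
  B0:   IN={a@B1}   OUT={a@B1}
  B1:   IN={a@B1}   OUT={a@B1}
  B2:   IN={a@B1}   OUT={a@B1, b@B2}
  B3:   IN={a@B1, b@B2}   OUT={a@B1, b@B3}
  B4:   IN={a@B1, b@B3}   OUT={a@B1, b@B3, c@B4, f@B4}
  B5:   IN={a@B1, b@B3, c@B4, f@B4}   OUT={a@B1, b@B5, c@B4, f@B4}

Merge at B4: IN[B4] = OUT[B0] ⊔ OUT[B3] = {a@B1, b@B3}
Applying B4's transfer function to that IN value gives OUT[B4] (row B4 above).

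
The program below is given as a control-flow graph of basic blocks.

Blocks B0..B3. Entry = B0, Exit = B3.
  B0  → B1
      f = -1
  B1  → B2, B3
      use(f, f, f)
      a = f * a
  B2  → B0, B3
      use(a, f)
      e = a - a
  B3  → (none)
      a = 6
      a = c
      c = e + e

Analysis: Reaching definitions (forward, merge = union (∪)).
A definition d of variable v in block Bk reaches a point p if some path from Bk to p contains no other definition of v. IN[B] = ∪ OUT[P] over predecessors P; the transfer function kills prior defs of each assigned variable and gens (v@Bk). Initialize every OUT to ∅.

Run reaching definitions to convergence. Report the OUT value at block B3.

Per-block solution:
  B0:   IN={a@B1, e@B2, f@B0}   OUT={a@B1, e@B2, f@B0}
  B1:   IN={a@B1, e@B2, f@B0}   OUT={a@B1, e@B2, f@B0}
  B2:   IN={a@B1, e@B2, f@B0}   OUT={a@B1, e@B2, f@B0}
  B3:   IN={a@B1, e@B2, f@B0}   OUT={a@B3, c@B3, e@B2, f@B0}

Merge at B3: IN[B3] = OUT[B1] ⊔ OUT[B2] = {a@B1, e@B2, f@B0}
Applying B3's transfer function to that IN value gives OUT[B3] (row B3 above).

Answer: {a@B3, c@B3, e@B2, f@B0}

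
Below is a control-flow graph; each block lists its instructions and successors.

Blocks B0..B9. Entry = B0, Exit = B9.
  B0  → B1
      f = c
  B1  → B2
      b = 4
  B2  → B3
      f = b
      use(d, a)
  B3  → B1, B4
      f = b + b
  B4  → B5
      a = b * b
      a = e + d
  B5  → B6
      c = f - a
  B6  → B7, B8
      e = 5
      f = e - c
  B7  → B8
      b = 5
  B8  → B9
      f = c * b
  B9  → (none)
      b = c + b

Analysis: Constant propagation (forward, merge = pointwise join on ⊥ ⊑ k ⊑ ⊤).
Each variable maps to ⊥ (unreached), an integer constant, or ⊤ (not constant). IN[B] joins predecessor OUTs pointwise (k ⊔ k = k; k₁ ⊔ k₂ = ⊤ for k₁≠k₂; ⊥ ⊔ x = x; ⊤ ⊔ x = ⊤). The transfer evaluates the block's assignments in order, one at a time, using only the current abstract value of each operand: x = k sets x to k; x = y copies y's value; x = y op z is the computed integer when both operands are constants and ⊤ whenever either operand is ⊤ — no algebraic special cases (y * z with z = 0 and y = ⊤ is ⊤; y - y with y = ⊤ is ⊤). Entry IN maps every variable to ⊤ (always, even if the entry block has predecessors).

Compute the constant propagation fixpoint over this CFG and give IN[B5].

Fixpoint table:
  B0:  IN=(all ⊤)  OUT=(all ⊤)
  B1:  IN=(all ⊤)  OUT={b:4; rest ⊤}
  B2:  IN={b:4; rest ⊤}  OUT={b:4, f:4; rest ⊤}
  B3:  IN={b:4, f:4; rest ⊤}  OUT={b:4, f:8; rest ⊤}
  B4:  IN={b:4, f:8; rest ⊤}  OUT={b:4, f:8; rest ⊤}
  B5:  IN={b:4, f:8; rest ⊤}  OUT={b:4, f:8; rest ⊤}
  B6:  IN={b:4, f:8; rest ⊤}  OUT={b:4, e:5; rest ⊤}
  B7:  IN={b:4, e:5; rest ⊤}  OUT={b:5, e:5; rest ⊤}
  B8:  IN={e:5; rest ⊤}  OUT={e:5; rest ⊤}
  B9:  IN={e:5; rest ⊤}  OUT={e:5; rest ⊤}

Merge at B5: IN[B5] = OUT[B4] = {a: ⊤, b: 4, c: ⊤, d: ⊤, e: ⊤, f: 8}

Answer: {a: ⊤, b: 4, c: ⊤, d: ⊤, e: ⊤, f: 8}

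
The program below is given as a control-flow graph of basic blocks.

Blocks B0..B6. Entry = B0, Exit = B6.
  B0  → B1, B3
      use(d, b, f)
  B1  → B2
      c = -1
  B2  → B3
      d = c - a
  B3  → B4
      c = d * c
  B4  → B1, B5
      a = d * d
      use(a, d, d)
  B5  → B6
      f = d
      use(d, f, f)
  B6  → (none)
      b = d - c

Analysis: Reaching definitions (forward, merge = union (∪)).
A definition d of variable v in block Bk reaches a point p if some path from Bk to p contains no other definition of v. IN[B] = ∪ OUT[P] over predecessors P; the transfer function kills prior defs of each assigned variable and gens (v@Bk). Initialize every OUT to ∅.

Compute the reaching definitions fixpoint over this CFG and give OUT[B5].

Converged values:
  B0:   IN={}   OUT={}
  B1:   IN={a@B4, c@B3, d@B2}   OUT={a@B4, c@B1, d@B2}
  B2:   IN={a@B4, c@B1, d@B2}   OUT={a@B4, c@B1, d@B2}
  B3:   IN={a@B4, c@B1, d@B2}   OUT={a@B4, c@B3, d@B2}
  B4:   IN={a@B4, c@B3, d@B2}   OUT={a@B4, c@B3, d@B2}
  B5:   IN={a@B4, c@B3, d@B2}   OUT={a@B4, c@B3, d@B2, f@B5}
  B6:   IN={a@B4, c@B3, d@B2, f@B5}   OUT={a@B4, b@B6, c@B3, d@B2, f@B5}

Merge at B5: IN[B5] = OUT[B4] = {a@B4, c@B3, d@B2}
Applying B5's transfer function to that IN value gives OUT[B5] (row B5 above).

Answer: {a@B4, c@B3, d@B2, f@B5}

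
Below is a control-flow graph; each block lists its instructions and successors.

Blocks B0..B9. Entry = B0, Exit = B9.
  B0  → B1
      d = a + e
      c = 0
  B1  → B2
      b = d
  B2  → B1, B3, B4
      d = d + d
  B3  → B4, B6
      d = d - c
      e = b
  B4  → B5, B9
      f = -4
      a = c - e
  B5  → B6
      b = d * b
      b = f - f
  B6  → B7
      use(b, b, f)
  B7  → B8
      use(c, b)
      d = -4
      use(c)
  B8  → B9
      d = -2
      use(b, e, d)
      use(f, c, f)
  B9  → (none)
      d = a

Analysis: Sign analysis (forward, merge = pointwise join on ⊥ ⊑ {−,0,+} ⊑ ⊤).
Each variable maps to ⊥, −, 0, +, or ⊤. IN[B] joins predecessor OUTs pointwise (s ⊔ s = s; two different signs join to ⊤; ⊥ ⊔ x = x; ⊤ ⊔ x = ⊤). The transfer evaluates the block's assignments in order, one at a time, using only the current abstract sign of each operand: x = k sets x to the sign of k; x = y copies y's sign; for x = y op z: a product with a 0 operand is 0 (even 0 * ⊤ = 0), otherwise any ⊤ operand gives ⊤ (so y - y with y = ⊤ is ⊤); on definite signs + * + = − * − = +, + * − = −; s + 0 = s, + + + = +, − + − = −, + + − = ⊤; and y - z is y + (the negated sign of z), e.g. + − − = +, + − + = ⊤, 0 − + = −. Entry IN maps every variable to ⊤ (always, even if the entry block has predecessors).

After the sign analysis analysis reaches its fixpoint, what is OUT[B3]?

Per-block solution:
  B0:  IN=(all ⊤)  OUT={c:0; rest ⊤}
  B1:  IN={c:0; rest ⊤}  OUT={c:0; rest ⊤}
  B2:  IN={c:0; rest ⊤}  OUT={c:0; rest ⊤}
  B3:  IN={c:0; rest ⊤}  OUT={c:0; rest ⊤}
  B4:  IN={c:0; rest ⊤}  OUT={c:0, f:-; rest ⊤}
  B5:  IN={c:0, f:-; rest ⊤}  OUT={c:0, f:-; rest ⊤}
  B6:  IN={c:0; rest ⊤}  OUT={c:0; rest ⊤}
  B7:  IN={c:0; rest ⊤}  OUT={c:0, d:-; rest ⊤}
  B8:  IN={c:0, d:-; rest ⊤}  OUT={c:0, d:-; rest ⊤}
  B9:  IN={c:0; rest ⊤}  OUT={c:0; rest ⊤}

Merge at B3: IN[B3] = OUT[B2] = {a: ⊤, b: ⊤, c: 0, d: ⊤, e: ⊤, f: ⊤}
Applying B3's transfer function to that IN value gives OUT[B3] (row B3 above).

Answer: {a: ⊤, b: ⊤, c: 0, d: ⊤, e: ⊤, f: ⊤}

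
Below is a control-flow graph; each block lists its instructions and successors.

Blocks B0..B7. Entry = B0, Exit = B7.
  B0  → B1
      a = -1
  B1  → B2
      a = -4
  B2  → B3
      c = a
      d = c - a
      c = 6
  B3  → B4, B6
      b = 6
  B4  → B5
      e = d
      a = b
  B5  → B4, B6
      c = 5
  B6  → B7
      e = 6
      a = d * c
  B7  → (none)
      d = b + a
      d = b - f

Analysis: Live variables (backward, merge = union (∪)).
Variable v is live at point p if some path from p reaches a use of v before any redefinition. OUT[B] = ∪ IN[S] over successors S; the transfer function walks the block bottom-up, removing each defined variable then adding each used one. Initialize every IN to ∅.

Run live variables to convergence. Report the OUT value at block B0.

Per-block solution:
  B0:  IN={f}  OUT={f}
  B1:  IN={f}  OUT={a, f}
  B2:  IN={a, f}  OUT={c, d, f}
  B3:  IN={c, d, f}  OUT={b, c, d, f}
  B4:  IN={b, d, f}  OUT={b, d, f}
  B5:  IN={b, d, f}  OUT={b, c, d, f}
  B6:  IN={b, c, d, f}  OUT={a, b, f}
  B7:  IN={a, b, f}  OUT={}

Merge at B0: OUT[B0] = IN[B1] = {f}

Answer: {f}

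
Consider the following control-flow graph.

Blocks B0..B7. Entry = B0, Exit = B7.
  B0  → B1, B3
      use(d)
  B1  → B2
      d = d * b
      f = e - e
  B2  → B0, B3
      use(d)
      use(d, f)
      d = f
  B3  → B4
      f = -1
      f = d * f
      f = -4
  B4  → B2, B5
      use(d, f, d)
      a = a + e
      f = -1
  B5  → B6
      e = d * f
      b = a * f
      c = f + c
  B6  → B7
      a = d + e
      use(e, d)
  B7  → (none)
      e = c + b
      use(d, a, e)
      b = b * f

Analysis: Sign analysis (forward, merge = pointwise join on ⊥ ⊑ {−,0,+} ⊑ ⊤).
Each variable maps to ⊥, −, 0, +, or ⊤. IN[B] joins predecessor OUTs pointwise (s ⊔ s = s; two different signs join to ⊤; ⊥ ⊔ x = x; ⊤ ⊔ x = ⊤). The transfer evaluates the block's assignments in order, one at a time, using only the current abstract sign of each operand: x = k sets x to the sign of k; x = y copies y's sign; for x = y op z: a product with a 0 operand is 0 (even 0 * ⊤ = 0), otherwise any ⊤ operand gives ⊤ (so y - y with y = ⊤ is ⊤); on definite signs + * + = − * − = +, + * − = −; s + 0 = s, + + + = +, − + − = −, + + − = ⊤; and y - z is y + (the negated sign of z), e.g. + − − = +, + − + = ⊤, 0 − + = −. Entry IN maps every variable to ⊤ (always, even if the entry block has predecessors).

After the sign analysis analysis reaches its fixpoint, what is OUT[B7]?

Answer: {a: ⊤, b: ⊤, c: ⊤, d: ⊤, e: ⊤, f: -}

Trace:
Fixpoint table:
  B0:   IN=(all ⊤)   OUT=(all ⊤)
  B1:   IN=(all ⊤)   OUT=(all ⊤)
  B2:   IN=(all ⊤)   OUT=(all ⊤)
  B3:   IN=(all ⊤)   OUT={f:-; rest ⊤}
  B4:   IN={f:-; rest ⊤}   OUT={f:-; rest ⊤}
  B5:   IN={f:-; rest ⊤}   OUT={f:-; rest ⊤}
  B6:   IN={f:-; rest ⊤}   OUT={f:-; rest ⊤}
  B7:   IN={f:-; rest ⊤}   OUT={f:-; rest ⊤}

Merge at B7: IN[B7] = OUT[B6] = {a: ⊤, b: ⊤, c: ⊤, d: ⊤, e: ⊤, f: -}
Applying B7's transfer function to that IN value gives OUT[B7] (row B7 above).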